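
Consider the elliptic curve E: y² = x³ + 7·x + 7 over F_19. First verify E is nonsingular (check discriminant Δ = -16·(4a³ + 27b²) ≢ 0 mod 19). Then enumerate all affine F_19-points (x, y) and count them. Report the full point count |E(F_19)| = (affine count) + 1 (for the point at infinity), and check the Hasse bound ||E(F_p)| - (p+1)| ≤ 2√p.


Affine points = {(0, 8), (0, 11), (3, 6), (3, 13), (4, 2), (4, 17), (7, 0), (8, 9), (8, 10), (9, 1), (9, 18), (11, 3), (11, 16), (16, 4), (16, 15), (17, 2), (17, 17)}; affine count = 17; |E(F_19)| = 18.

Discriminant check: Δ ∝ 4a³ + 27b² = 4·7³ + 27·7² = 4·343 + 27·49 ≡ 16 (mod 19). Nonzero ⇒ E is nonsingular.
For each x ∈ F_19, compute rhs = x³ + 7·x + 7 mod 19, then count y ∈ F_19 with y² ≡ rhs.
  x = 0: rhs = 7, matching y values: 8, 11 (2 points).
  x = 1: rhs = 15, matching y values: none (0 points).
  x = 2: rhs = 10, matching y values: none (0 points).
  x = 3: rhs = 17, matching y values: 6, 13 (2 points).
  x = 4: rhs = 4, matching y values: 2, 17 (2 points).
  x = 5: rhs = 15, matching y values: none (0 points).
  x = 6: rhs = 18, matching y values: none (0 points).
  x = 7: rhs = 0, matching y values: 0 (1 points).
  x = 8: rhs = 5, matching y values: 9, 10 (2 points).
  x = 9: rhs = 1, matching y values: 1, 18 (2 points).
  x = 10: rhs = 13, matching y values: none (0 points).
  x = 11: rhs = 9, matching y values: 3, 16 (2 points).
  x = 12: rhs = 14, matching y values: none (0 points).
  x = 13: rhs = 15, matching y values: none (0 points).
  x = 14: rhs = 18, matching y values: none (0 points).
  x = 15: rhs = 10, matching y values: none (0 points).
  x = 16: rhs = 16, matching y values: 4, 15 (2 points).
  x = 17: rhs = 4, matching y values: 2, 17 (2 points).
  x = 18: rhs = 18, matching y values: none (0 points).
Total affine count: 17.
Full point count |E(F_19)| = 17 + 1 = 18.
Hasse bound: |18 − (19+1)| = |-2| = 2 ≤ 2√19 ≈ 8.7178 ✓.


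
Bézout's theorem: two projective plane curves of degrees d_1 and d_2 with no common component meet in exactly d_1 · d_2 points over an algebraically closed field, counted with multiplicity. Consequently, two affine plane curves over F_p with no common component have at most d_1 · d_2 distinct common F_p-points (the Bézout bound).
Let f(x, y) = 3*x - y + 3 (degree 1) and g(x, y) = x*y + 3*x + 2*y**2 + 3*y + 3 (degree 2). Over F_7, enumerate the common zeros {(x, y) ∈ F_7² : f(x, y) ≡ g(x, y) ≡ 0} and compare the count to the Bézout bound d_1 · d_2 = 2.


Common zeros: {(6, 0)}; count = 1; Bézout bound = 2.

deg(f) = 1, deg(g) = 2, so Bézout bound = 2.
Scan x ∈ F_7. For each x, list the y ∈ F_7 with f(x, y) ≡ 0 and those with g(x, y) ≡ 0 (mod 7); the common zeros in that column are the intersection.
  x = 0: f ≡ 0 at y ∈ {3}; g ≡ 0 at y ∈ ∅; common: ∅.
  x = 1: f ≡ 0 at y ∈ {6}; g ≡ 0 at y ∈ ∅; common: ∅.
  x = 2: f ≡ 0 at y ∈ {2}; g ≡ 0 at y ∈ {3, 5}; common: ∅.
  x = 3: f ≡ 0 at y ∈ {5}; g ≡ 0 at y ∈ ∅; common: ∅.
  x = 4: f ≡ 0 at y ∈ {1}; g ≡ 0 at y ∈ ∅; common: ∅.
  x = 5: f ≡ 0 at y ∈ {4}; g ≡ 0 at y ∈ {1, 2}; common: ∅.
  x = 6: f ≡ 0 at y ∈ {0}; g ≡ 0 at y ∈ {0, 6}; common: {0}.
Collecting: common zeros = {(6, 0)}, so the count is 1.
Comparison with the Bézout bound: 1 ≤ 2 = deg(f)·deg(g), as expected for curves with no common component (the affine F_7-count falls short of the bound because intersections may lie at infinity, over extension fields, or carry multiplicity).


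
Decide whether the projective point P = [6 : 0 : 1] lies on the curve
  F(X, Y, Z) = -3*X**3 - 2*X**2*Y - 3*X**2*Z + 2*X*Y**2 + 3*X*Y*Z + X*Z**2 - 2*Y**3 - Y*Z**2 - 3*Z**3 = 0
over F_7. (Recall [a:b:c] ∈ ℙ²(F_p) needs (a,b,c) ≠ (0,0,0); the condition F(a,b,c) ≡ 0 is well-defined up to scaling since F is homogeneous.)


F(6,0,1) ≡ 3 (mod 7); P is NOT on the curve.

Evaluate F(6, 0, 1) term-by-term (mod 7).
  -3*X**3 ↦ -3·216·1·1 = -648
  -2*X**2*Y ↦ -2·36·0·1 = 0
  -3*X**2*Z ↦ -3·36·1·1 = -108
  2*X*Y**2 ↦ 2·6·0·1 = 0
  3*X*Y*Z ↦ 3·6·0·1 = 0
  X*Z**2 ↦ 1·6·1·1 = 6
  -2*Y**3 ↦ -2·1·0·1 = 0
  -Y*Z**2 ↦ -1·1·0·1 = 0
  -3*Z**3 ↦ -3·1·1·1 = -3
Sum: F(6, 0, 1) = (-648) + (0) + (-108) + (0) + (0) + (6) + (0) + (0) + (-3) = -753.
Reducing mod 7: -753 ≡ 3 (mod 7).
Since F(a, b, c) ≡ 3 ≠ 0 (mod 7), P does NOT lie on the curve.


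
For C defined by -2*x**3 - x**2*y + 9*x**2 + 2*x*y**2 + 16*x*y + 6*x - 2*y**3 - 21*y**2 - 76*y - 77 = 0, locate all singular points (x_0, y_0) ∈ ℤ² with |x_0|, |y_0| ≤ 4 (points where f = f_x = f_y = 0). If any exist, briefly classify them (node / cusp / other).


Singular points: {(2, -3)}; classification: cusp.

Compute partial derivatives:
  f_x = -6*x**2 - 2*x*y + 18*x + 2*y**2 + 16*y + 6.
  f_y = -x**2 + 4*x*y + 16*x - 6*y**2 - 42*y - 76.
Scan x_0 ∈ {−4, ..., 4}. For each x_0, f_y(x_0, y) is a polynomial in y; find its integer roots y ∈ {−4, ..., 4}, then test f_x and f at those candidates.
  x = -4: f_y(-4, y) = -6*y**2 - 58*y - 156; no integer root y with |y| ≤ 4.
  x = -3: f_y(-3, y) = -6*y**2 - 54*y - 133; no integer root y with |y| ≤ 4.
  x = -2: f_y(-2, y) = -6*y**2 - 50*y - 112; no integer root y with |y| ≤ 4.
  x = -1: f_y(-1, y) = -6*y**2 - 46*y - 93; no integer root y with |y| ≤ 4.
  x = 0: f_y(0, y) = -6*y**2 - 42*y - 76; no integer root y with |y| ≤ 4.
  x = 1: f_y(1, y) = -6*y**2 - 38*y - 61; no integer root y with |y| ≤ 4.
  x = 2: f_y(2, y) = -6*y**2 - 34*y - 48; vanishes at y ∈ {-3}. (2, -3): f_x = 0, f = 0 — SINGULAR.
  x = 3: f_y(3, y) = -6*y**2 - 30*y - 37; no integer root y with |y| ≤ 4.
  x = 4: f_y(4, y) = -6*y**2 - 26*y - 28; vanishes at y ∈ {-2}. (4, -2): f_x = -26 ≠ 0.
Only singular point on the grid: (2, -3).
Classify: substitute x = 2 + u, y = -3 + v and expand: f = -2*u**3 - u**2*v + 2*u*v**2 - 2*v**3 + v**2.
No constant or linear terms (consistent with a singular point). Quadratic part: v**2. Cubic part: -2*u**3 - u**2*v + 2*u*v**2 - 2*v**3.
The quadratic part v**2 is a perfect square, so there is a single (double) tangent line v = 0, i.e. y = -3. Restricting the cubic part to that line (v = 0) leaves -2*u**3 ≠ 0, so f is not divisible by v and the branch is v² ≈ 2*u**3 to lowest order — this is a cusp.
Classification: cusp.


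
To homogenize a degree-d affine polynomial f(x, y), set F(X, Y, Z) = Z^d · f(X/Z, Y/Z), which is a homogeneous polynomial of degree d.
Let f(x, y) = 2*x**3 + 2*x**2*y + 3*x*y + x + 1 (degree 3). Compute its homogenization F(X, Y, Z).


F(X, Y, Z) = 2*X**3 + 2*X**2*Y + 3*X*Y*Z + X*Z**2 + Z**3

deg(f) = 3.
Substitute x = X/Z, y = Y/Z into f, then multiply by Z^3.
  monomial 2·x^3·y^0 ↦ 2·X^3·Y^0·Z^0.
  monomial 2·x^2·y^1 ↦ 2·X^2·Y^1·Z^0.
  monomial 3·x^1·y^1 ↦ 3·X^1·Y^1·Z^1.
  monomial 1·x^1·y^0 ↦ 1·X^1·Y^0·Z^2.
  monomial 1·x^0·y^0 ↦ 1·X^0·Y^0·Z^3.
Collecting: F(X, Y, Z) = 2*X**3 + 2*X**2*Y + 3*X*Y*Z + X*Z**2 + Z**3.


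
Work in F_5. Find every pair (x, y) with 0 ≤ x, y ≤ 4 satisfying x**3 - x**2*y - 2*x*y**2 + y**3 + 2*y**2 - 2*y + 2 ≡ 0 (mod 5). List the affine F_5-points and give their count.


Affine F_5-points: {(0, 4), (1, 2), (1, 4), (2, 0), (3, 1), (3, 4), (4, 3)}; count = 7.

For each of the 25 pairs (x, y) ∈ F_5², evaluate f(x, y) mod 5. Record the zeros.
  x = 0: [0↦2, 1↦3, 2↦4, 3↦1, 4↦0]  zeros at y ∈ {4}
  x = 1: [0↦3, 1↦1, 2↦0, 3↦1, 4↦0]  zeros at y ∈ {2, 4}
  x = 2: [0↦0, 1↦3, 2↦3, 3↦1, 4↦3]  zeros at y ∈ {0}
  x = 3: [0↦4, 1↦0, 2↦4, 3↦2, 4↦0]  zeros at y ∈ {1, 4}
  x = 4: [0↦1, 1↦3, 2↦4, 3↦0, 4↦2]  zeros at y ∈ {3}
Collecting zeros: affine points = {(0, 4), (1, 2), (1, 4), (2, 0), (3, 1), (3, 4), (4, 3)}.
Total count |C(F_5)_aff| = 7.


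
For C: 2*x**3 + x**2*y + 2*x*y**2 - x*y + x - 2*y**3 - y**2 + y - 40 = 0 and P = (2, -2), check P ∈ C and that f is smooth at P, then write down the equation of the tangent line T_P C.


Tangent line at P: 27*x - 33*y - 120 = 0.

Step 1: f(2, -2) = 0, so P lies on C.
Step 2: partial derivatives
  f_x(x, y) = 6*x**2 + 2*x*y + 2*y**2 - y + 1, f_y(x, y) = x**2 + 4*x*y - x - 6*y**2 - 2*y + 1.
  f_x(P) = 27, f_y(P) = -33 (gradient nonzero, so P is smooth).
Step 3: tangent line at P: 27·(x − 2) + -33·(y − -2) = 0.
Expanding: 27*x - 33*y - 120 = 0.


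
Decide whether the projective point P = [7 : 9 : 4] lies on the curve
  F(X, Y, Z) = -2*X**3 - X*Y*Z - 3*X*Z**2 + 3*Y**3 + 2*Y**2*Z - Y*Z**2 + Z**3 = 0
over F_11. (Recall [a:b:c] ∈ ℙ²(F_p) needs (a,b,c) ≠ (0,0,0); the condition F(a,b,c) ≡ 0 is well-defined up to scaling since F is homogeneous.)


F(7,9,4) ≡ 7 (mod 11); P is NOT on the curve.

Evaluate F(7, 9, 4) term-by-term (mod 11).
  -2*X**3 ↦ -2·343·1·1 = -686
  -X*Y*Z ↦ -1·7·9·4 = -252
  -3*X*Z**2 ↦ -3·7·1·16 = -336
  3*Y**3 ↦ 3·1·729·1 = 2187
  2*Y**2*Z ↦ 2·1·81·4 = 648
  -Y*Z**2 ↦ -1·1·9·16 = -144
  Z**3 ↦ 1·1·1·64 = 64
Sum: F(7, 9, 4) = (-686) + (-252) + (-336) + (2187) + (648) + (-144) + (64) = 1481.
Reducing mod 11: 1481 ≡ 7 (mod 11).
Since F(a, b, c) ≡ 7 ≠ 0 (mod 11), P does NOT lie on the curve.


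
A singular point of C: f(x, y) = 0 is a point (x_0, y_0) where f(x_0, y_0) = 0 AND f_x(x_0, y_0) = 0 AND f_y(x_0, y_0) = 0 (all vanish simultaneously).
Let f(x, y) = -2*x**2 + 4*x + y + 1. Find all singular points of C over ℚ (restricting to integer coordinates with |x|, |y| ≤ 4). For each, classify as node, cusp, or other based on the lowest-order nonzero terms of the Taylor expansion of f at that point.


No singular points in the scanned grid; C is smooth there.

Compute partial derivatives:
  f_x = 4 - 4*x.
  f_y = 1.
f_y = 1 is a nonzero constant, so f_y never vanishes: no point (x, y) can satisfy f = f_x = f_y = 0. In particular no (x, y) ∈ {−4, ..., 4}² is singular; the curve is smooth.


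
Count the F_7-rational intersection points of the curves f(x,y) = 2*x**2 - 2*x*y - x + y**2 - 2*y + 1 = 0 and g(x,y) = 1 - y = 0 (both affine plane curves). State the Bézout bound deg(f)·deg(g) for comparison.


Common zeros: {(0, 1), (5, 1)}; count = 2; Bézout bound = 2.

deg(f) = 2, deg(g) = 1, so Bézout bound = 2.
Scan x ∈ F_7. For each x, list the y ∈ F_7 with f(x, y) ≡ 0 and those with g(x, y) ≡ 0 (mod 7); the common zeros in that column are the intersection.
  x = 0: f ≡ 0 at y ∈ {1}; g ≡ 0 at y ∈ {1}; common: {1}.
  x = 1: f ≡ 0 at y ∈ {5, 6}; g ≡ 0 at y ∈ {1}; common: ∅.
  x = 2: f ≡ 0 at y ∈ {0, 6}; g ≡ 0 at y ∈ {1}; common: ∅.
  x = 3: f ≡ 0 at y ∈ {4}; g ≡ 0 at y ∈ {1}; common: ∅.
  x = 4: f ≡ 0 at y ∈ ∅; g ≡ 0 at y ∈ {1}; common: ∅.
  x = 5: f ≡ 0 at y ∈ {1, 4}; g ≡ 0 at y ∈ {1}; common: {1}.
  x = 6: f ≡ 0 at y ∈ ∅; g ≡ 0 at y ∈ {1}; common: ∅.
Collecting: common zeros = {(0, 1), (5, 1)}, so the count is 2.
Comparison with the Bézout bound: 2 ≤ 2 = deg(f)·deg(g), as expected for curves with no common component (the bound is attained).


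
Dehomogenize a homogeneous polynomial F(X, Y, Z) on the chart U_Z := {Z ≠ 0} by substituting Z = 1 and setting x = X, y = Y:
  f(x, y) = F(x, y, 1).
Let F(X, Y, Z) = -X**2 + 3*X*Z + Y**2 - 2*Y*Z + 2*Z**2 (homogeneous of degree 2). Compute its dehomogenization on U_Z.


f(x, y) = -x**2 + 3*x + y**2 - 2*y + 2

On U_Z we set Z = 1. Each monomial c·X^i·Y^j·Z^k in F becomes c·x^i·y^j·1^k = c·x^i·y^j.
Substituting Z = 1: F(X, Y, 1) = -x**2 + 3*x + y**2 - 2*y + 2.
Note: deg(f) ≤ deg(F) = 2; strict inequality happens when F is divisible by Z (lost terms).


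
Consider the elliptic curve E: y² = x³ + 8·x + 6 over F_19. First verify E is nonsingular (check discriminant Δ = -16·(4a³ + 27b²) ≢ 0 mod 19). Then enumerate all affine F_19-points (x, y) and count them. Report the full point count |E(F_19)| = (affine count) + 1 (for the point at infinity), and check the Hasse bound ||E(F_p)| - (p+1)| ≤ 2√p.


Affine points = {(0, 5), (0, 14), (2, 7), (2, 12), (3, 0), (4, 8), (4, 11), (5, 0), (6, 2), (6, 17), (7, 5), (7, 14), (9, 3), (9, 16), (11, 0), (12, 5), (12, 14), (15, 9), (15, 10), (17, 1), (17, 18), (18, 4), (18, 15)}; affine count = 23; |E(F_19)| = 24.

Discriminant check: Δ ∝ 4a³ + 27b² = 4·8³ + 27·6² = 4·512 + 27·36 ≡ 18 (mod 19). Nonzero ⇒ E is nonsingular.
For each x ∈ F_19, compute rhs = x³ + 8·x + 6 mod 19, then count y ∈ F_19 with y² ≡ rhs.
  x = 0: rhs = 6, matching y values: 5, 14 (2 points).
  x = 1: rhs = 15, matching y values: none (0 points).
  x = 2: rhs = 11, matching y values: 7, 12 (2 points).
  x = 3: rhs = 0, matching y values: 0 (1 points).
  x = 4: rhs = 7, matching y values: 8, 11 (2 points).
  x = 5: rhs = 0, matching y values: 0 (1 points).
  x = 6: rhs = 4, matching y values: 2, 17 (2 points).
  x = 7: rhs = 6, matching y values: 5, 14 (2 points).
  x = 8: rhs = 12, matching y values: none (0 points).
  x = 9: rhs = 9, matching y values: 3, 16 (2 points).
  x = 10: rhs = 3, matching y values: none (0 points).
  x = 11: rhs = 0, matching y values: 0 (1 points).
  x = 12: rhs = 6, matching y values: 5, 14 (2 points).
  x = 13: rhs = 8, matching y values: none (0 points).
  x = 14: rhs = 12, matching y values: none (0 points).
  x = 15: rhs = 5, matching y values: 9, 10 (2 points).
  x = 16: rhs = 12, matching y values: none (0 points).
  x = 17: rhs = 1, matching y values: 1, 18 (2 points).
  x = 18: rhs = 16, matching y values: 4, 15 (2 points).
Total affine count: 23.
Full point count |E(F_19)| = 23 + 1 = 24.
Hasse bound: |24 − (19+1)| = |4| = 4 ≤ 2√19 ≈ 8.7178 ✓.


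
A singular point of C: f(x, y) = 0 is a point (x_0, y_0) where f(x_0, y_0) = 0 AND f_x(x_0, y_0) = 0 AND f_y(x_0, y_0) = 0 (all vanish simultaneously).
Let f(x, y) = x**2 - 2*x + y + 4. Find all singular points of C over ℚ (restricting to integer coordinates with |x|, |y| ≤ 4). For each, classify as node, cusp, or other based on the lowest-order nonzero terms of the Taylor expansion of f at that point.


No singular points in the scanned grid; C is smooth there.

Compute partial derivatives:
  f_x = 2*x - 2.
  f_y = 1.
f_y = 1 is a nonzero constant, so f_y never vanishes: no point (x, y) can satisfy f = f_x = f_y = 0. In particular no (x, y) ∈ {−4, ..., 4}² is singular; the curve is smooth.


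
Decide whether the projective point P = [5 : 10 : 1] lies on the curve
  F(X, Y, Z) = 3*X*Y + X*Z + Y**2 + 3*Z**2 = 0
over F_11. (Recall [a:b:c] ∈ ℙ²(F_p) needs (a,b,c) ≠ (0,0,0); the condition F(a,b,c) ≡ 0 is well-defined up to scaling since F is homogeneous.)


F(5,10,1) ≡ 5 (mod 11); P is NOT on the curve.

Evaluate F(5, 10, 1) term-by-term (mod 11).
  3*X*Y ↦ 3·5·10·1 = 150
  X*Z ↦ 1·5·1·1 = 5
  Y**2 ↦ 1·1·100·1 = 100
  3*Z**2 ↦ 3·1·1·1 = 3
Sum: F(5, 10, 1) = (150) + (5) + (100) + (3) = 258.
Reducing mod 11: 258 ≡ 5 (mod 11).
Since F(a, b, c) ≡ 5 ≠ 0 (mod 11), P does NOT lie on the curve.


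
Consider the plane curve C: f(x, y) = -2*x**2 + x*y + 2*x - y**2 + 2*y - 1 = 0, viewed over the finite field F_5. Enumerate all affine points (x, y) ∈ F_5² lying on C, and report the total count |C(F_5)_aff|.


Affine F_5-points: {(0, 1), (1, 4), (2, 0), (2, 4), (4, 0), (4, 1)}; count = 6.

For each of the 25 pairs (x, y) ∈ F_5², evaluate f(x, y) mod 5. Record the zeros.
  x = 0: [0↦4, 1↦0, 2↦4, 3↦1, 4↦1]  zeros at y ∈ {1}
  x = 1: [0↦4, 1↦1, 2↦1, 3↦4, 4↦0]  zeros at y ∈ {4}
  x = 2: [0↦0, 1↦3, 2↦4, 3↦3, 4↦0]  zeros at y ∈ {0, 4}
  x = 3: [0↦2, 1↦1, 2↦3, 3↦3, 4↦1]  zeros at y ∈ ∅
  x = 4: [0↦0, 1↦0, 2↦3, 3↦4, 4↦3]  zeros at y ∈ {0, 1}
Collecting zeros: affine points = {(0, 1), (1, 4), (2, 0), (2, 4), (4, 0), (4, 1)}.
Total count |C(F_5)_aff| = 6.


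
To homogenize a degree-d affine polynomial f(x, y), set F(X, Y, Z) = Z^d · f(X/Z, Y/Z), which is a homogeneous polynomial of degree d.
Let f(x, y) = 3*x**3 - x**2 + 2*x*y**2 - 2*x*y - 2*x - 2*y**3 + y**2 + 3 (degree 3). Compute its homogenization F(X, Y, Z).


F(X, Y, Z) = 3*X**3 - X**2*Z + 2*X*Y**2 - 2*X*Y*Z - 2*X*Z**2 - 2*Y**3 + Y**2*Z + 3*Z**3

deg(f) = 3.
Substitute x = X/Z, y = Y/Z into f, then multiply by Z^3.
  monomial 3·x^3·y^0 ↦ 3·X^3·Y^0·Z^0.
  monomial -1·x^2·y^0 ↦ -1·X^2·Y^0·Z^1.
  monomial 2·x^1·y^2 ↦ 2·X^1·Y^2·Z^0.
  monomial -2·x^1·y^1 ↦ -2·X^1·Y^1·Z^1.
  monomial -2·x^1·y^0 ↦ -2·X^1·Y^0·Z^2.
  monomial -2·x^0·y^3 ↦ -2·X^0·Y^3·Z^0.
  monomial 1·x^0·y^2 ↦ 1·X^0·Y^2·Z^1.
  monomial 3·x^0·y^0 ↦ 3·X^0·Y^0·Z^3.
Collecting: F(X, Y, Z) = 3*X**3 - X**2*Z + 2*X*Y**2 - 2*X*Y*Z - 2*X*Z**2 - 2*Y**3 + Y**2*Z + 3*Z**3.


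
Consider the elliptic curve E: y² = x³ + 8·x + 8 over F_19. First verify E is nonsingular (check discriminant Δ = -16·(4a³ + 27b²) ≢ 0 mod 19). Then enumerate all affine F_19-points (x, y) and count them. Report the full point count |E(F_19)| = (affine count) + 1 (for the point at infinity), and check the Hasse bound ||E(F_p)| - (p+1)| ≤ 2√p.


Affine points = {(1, 6), (1, 13), (4, 3), (4, 16), (6, 5), (6, 14), (9, 7), (9, 12), (10, 9), (10, 10), (15, 8), (15, 11)}; affine count = 12; |E(F_19)| = 13.

Discriminant check: Δ ∝ 4a³ + 27b² = 4·8³ + 27·8² = 4·512 + 27·64 ≡ 14 (mod 19). Nonzero ⇒ E is nonsingular.
For each x ∈ F_19, compute rhs = x³ + 8·x + 8 mod 19, then count y ∈ F_19 with y² ≡ rhs.
  x = 0: rhs = 8, matching y values: none (0 points).
  x = 1: rhs = 17, matching y values: 6, 13 (2 points).
  x = 2: rhs = 13, matching y values: none (0 points).
  x = 3: rhs = 2, matching y values: none (0 points).
  x = 4: rhs = 9, matching y values: 3, 16 (2 points).
  x = 5: rhs = 2, matching y values: none (0 points).
  x = 6: rhs = 6, matching y values: 5, 14 (2 points).
  x = 7: rhs = 8, matching y values: none (0 points).
  x = 8: rhs = 14, matching y values: none (0 points).
  x = 9: rhs = 11, matching y values: 7, 12 (2 points).
  x = 10: rhs = 5, matching y values: 9, 10 (2 points).
  x = 11: rhs = 2, matching y values: none (0 points).
  x = 12: rhs = 8, matching y values: none (0 points).
  x = 13: rhs = 10, matching y values: none (0 points).
  x = 14: rhs = 14, matching y values: none (0 points).
  x = 15: rhs = 7, matching y values: 8, 11 (2 points).
  x = 16: rhs = 14, matching y values: none (0 points).
  x = 17: rhs = 3, matching y values: none (0 points).
  x = 18: rhs = 18, matching y values: none (0 points).
Total affine count: 12.
Full point count |E(F_19)| = 12 + 1 = 13.
Hasse bound: |13 − (19+1)| = |-7| = 7 ≤ 2√19 ≈ 8.7178 ✓.


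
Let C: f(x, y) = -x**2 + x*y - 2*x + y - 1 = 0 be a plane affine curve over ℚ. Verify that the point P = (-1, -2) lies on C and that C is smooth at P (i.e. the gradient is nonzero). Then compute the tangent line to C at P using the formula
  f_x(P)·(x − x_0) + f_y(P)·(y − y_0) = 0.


Tangent line at P: -2*x - 2 = 0.

Step 1: f(-1, -2) = 0, so P lies on C.
Step 2: partial derivatives
  f_x(x, y) = -2*x + y - 2, f_y(x, y) = x + 1.
  f_x(P) = -2, f_y(P) = 0 (gradient nonzero, so P is smooth).
Step 3: tangent line at P: -2·(x − -1) + 0·(y − -2) = 0.
Expanding: -2*x - 2 = 0.


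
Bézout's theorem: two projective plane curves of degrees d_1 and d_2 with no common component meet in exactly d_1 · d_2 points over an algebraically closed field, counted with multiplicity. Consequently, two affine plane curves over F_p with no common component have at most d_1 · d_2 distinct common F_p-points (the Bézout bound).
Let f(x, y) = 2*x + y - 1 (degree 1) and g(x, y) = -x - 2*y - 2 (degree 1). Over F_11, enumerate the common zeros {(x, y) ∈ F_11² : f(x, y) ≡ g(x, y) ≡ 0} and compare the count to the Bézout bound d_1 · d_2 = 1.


Common zeros: {(5, 2)}; count = 1; Bézout bound = 1.

deg(f) = 1, deg(g) = 1, so Bézout bound = 1.
Scan x ∈ F_11. For each x, list the y ∈ F_11 with f(x, y) ≡ 0 and those with g(x, y) ≡ 0 (mod 11); the common zeros in that column are the intersection.
  x = 0: f ≡ 0 at y ∈ {1}; g ≡ 0 at y ∈ {10}; common: ∅.
  x = 1: f ≡ 0 at y ∈ {10}; g ≡ 0 at y ∈ {4}; common: ∅.
  x = 2: f ≡ 0 at y ∈ {8}; g ≡ 0 at y ∈ {9}; common: ∅.
  x = 3: f ≡ 0 at y ∈ {6}; g ≡ 0 at y ∈ {3}; common: ∅.
  x = 4: f ≡ 0 at y ∈ {4}; g ≡ 0 at y ∈ {8}; common: ∅.
  x = 5: f ≡ 0 at y ∈ {2}; g ≡ 0 at y ∈ {2}; common: {2}.
  x = 6: f ≡ 0 at y ∈ {0}; g ≡ 0 at y ∈ {7}; common: ∅.
  x = 7: f ≡ 0 at y ∈ {9}; g ≡ 0 at y ∈ {1}; common: ∅.
  x = 8: f ≡ 0 at y ∈ {7}; g ≡ 0 at y ∈ {6}; common: ∅.
  x = 9: f ≡ 0 at y ∈ {5}; g ≡ 0 at y ∈ {0}; common: ∅.
  x = 10: f ≡ 0 at y ∈ {3}; g ≡ 0 at y ∈ {5}; common: ∅.
Collecting: common zeros = {(5, 2)}, so the count is 1.
Comparison with the Bézout bound: 1 ≤ 1 = deg(f)·deg(g), as expected for curves with no common component (the bound is attained).


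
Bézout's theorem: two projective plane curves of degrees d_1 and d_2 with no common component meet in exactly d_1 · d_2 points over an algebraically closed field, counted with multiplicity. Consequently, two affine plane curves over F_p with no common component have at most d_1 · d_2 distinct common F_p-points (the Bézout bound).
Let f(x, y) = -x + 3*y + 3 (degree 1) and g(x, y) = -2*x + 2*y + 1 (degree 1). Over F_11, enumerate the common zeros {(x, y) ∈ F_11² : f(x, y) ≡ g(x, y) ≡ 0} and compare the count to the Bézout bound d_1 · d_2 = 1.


Common zeros: {(2, 7)}; count = 1; Bézout bound = 1.

deg(f) = 1, deg(g) = 1, so Bézout bound = 1.
Scan x ∈ F_11. For each x, list the y ∈ F_11 with f(x, y) ≡ 0 and those with g(x, y) ≡ 0 (mod 11); the common zeros in that column are the intersection.
  x = 0: f ≡ 0 at y ∈ {10}; g ≡ 0 at y ∈ {5}; common: ∅.
  x = 1: f ≡ 0 at y ∈ {3}; g ≡ 0 at y ∈ {6}; common: ∅.
  x = 2: f ≡ 0 at y ∈ {7}; g ≡ 0 at y ∈ {7}; common: {7}.
  x = 3: f ≡ 0 at y ∈ {0}; g ≡ 0 at y ∈ {8}; common: ∅.
  x = 4: f ≡ 0 at y ∈ {4}; g ≡ 0 at y ∈ {9}; common: ∅.
  x = 5: f ≡ 0 at y ∈ {8}; g ≡ 0 at y ∈ {10}; common: ∅.
  x = 6: f ≡ 0 at y ∈ {1}; g ≡ 0 at y ∈ {0}; common: ∅.
  x = 7: f ≡ 0 at y ∈ {5}; g ≡ 0 at y ∈ {1}; common: ∅.
  x = 8: f ≡ 0 at y ∈ {9}; g ≡ 0 at y ∈ {2}; common: ∅.
  x = 9: f ≡ 0 at y ∈ {2}; g ≡ 0 at y ∈ {3}; common: ∅.
  x = 10: f ≡ 0 at y ∈ {6}; g ≡ 0 at y ∈ {4}; common: ∅.
Collecting: common zeros = {(2, 7)}, so the count is 1.
Comparison with the Bézout bound: 1 ≤ 1 = deg(f)·deg(g), as expected for curves with no common component (the bound is attained).


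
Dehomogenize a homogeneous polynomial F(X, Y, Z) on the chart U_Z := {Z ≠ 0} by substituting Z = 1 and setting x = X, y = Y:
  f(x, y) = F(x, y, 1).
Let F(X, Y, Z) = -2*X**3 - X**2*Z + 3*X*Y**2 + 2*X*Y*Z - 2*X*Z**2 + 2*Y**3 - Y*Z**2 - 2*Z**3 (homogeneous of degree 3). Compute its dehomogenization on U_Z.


f(x, y) = -2*x**3 - x**2 + 3*x*y**2 + 2*x*y - 2*x + 2*y**3 - y - 2

On U_Z we set Z = 1. Each monomial c·X^i·Y^j·Z^k in F becomes c·x^i·y^j·1^k = c·x^i·y^j.
Substituting Z = 1: F(X, Y, 1) = -2*x**3 - x**2 + 3*x*y**2 + 2*x*y - 2*x + 2*y**3 - y - 2.
Note: deg(f) ≤ deg(F) = 3; strict inequality happens when F is divisible by Z (lost terms).


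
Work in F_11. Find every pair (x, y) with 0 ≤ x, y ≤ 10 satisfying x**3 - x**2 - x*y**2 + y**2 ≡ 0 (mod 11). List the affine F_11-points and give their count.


Affine F_11-points: {(0, 0), (1, 0), (1, 1), (1, 2), (1, 3), (1, 4), (1, 5), (1, 6), (1, 7), (1, 8), (1, 9), (1, 10), (2, 2), (2, 9), (3, 3), (3, 8), (4, 4), (4, 7), (5, 5), (5, 6), (6, 5), (6, 6), (7, 4), (7, 7), (8, 3), (8, 8), (9, 2), (9, 9), (10, 1), (10, 10)}; count = 30.

For each of the 121 pairs (x, y) ∈ F_11², evaluate f(x, y) mod 11. Record the zeros.
  x = 0: [0↦0, 1↦1, 2↦4, 3↦9, 4↦5, 5↦3, 6↦3, 7↦5, 8↦9, 9↦4, 10↦1]  zeros at y ∈ {0}
  x = 1: [0↦0, 1↦0, 2↦0, 3↦0, 4↦0, 5↦0, 6↦0, 7↦0, 8↦0, 9↦0, 10↦0]  zeros at y ∈ {0, 1, 2, 3, 4, 5, 6, 7, 8, 9, 10}
  x = 2: [0↦4, 1↦3, 2↦0, 3↦6, 4↦10, 5↦1, 6↦1, 7↦10, 8↦6, 9↦0, 10↦3]  zeros at y ∈ {2, 9}
  x = 3: [0↦7, 1↦5, 2↦10, 3↦0, 4↦8, 5↦1, 6↦1, 7↦8, 8↦0, 9↦10, 10↦5]  zeros at y ∈ {3, 8}
  x = 4: [0↦4, 1↦1, 2↦3, 3↦10, 4↦0, 5↦6, 6↦6, 7↦0, 8↦10, 9↦3, 10↦1]  zeros at y ∈ {4, 7}
  x = 5: [0↦1, 1↦8, 2↦7, 3↦9, 4↦3, 5↦0, 6↦0, 7↦3, 8↦9, 9↦7, 10↦8]  zeros at y ∈ {5, 6}
  x = 6: [0↦4, 1↦10, 2↦6, 3↦3, 4↦1, 5↦0, 6↦0, 7↦1, 8↦3, 9↦6, 10↦10]  zeros at y ∈ {5, 6}
  x = 7: [0↦8, 1↦2, 2↦6, 3↦9, 4↦0, 5↦1, 6↦1, 7↦0, 8↦9, 9↦6, 10↦2]  zeros at y ∈ {4, 7}
  x = 8: [0↦8, 1↦1, 2↦2, 3↦0, 4↦6, 5↦9, 6↦9, 7↦6, 8↦0, 9↦2, 10↦1]  zeros at y ∈ {3, 8}
  x = 9: [0↦10, 1↦2, 2↦0, 3↦4, 4↦3, 5↦8, 6↦8, 7↦3, 8↦4, 9↦0, 10↦2]  zeros at y ∈ {2, 9}
  x = 10: [0↦9, 1↦0, 2↦6, 3↦5, 4↦8, 5↦4, 6↦4, 7↦8, 8↦5, 9↦6, 10↦0]  zeros at y ∈ {1, 10}
Collecting zeros: affine points = {(0, 0), (1, 0), (1, 1), (1, 2), (1, 3), (1, 4), (1, 5), (1, 6), (1, 7), (1, 8), (1, 9), (1, 10), (2, 2), (2, 9), (3, 3), (3, 8), (4, 4), (4, 7), (5, 5), (5, 6), (6, 5), (6, 6), (7, 4), (7, 7), (8, 3), (8, 8), (9, 2), (9, 9), (10, 1), (10, 10)}.
Total count |C(F_11)_aff| = 30.


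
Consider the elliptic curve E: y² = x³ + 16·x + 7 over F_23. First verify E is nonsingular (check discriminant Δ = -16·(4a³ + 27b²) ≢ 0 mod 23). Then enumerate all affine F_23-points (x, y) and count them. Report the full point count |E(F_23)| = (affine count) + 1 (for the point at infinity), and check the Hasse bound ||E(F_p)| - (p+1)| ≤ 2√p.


Affine points = {(1, 1), (1, 22), (2, 1), (2, 22), (3, 6), (3, 17), (7, 5), (7, 18), (8, 7), (8, 16), (9, 11), (9, 12), (12, 8), (12, 15), (14, 10), (14, 13), (16, 9), (16, 14), (18, 3), (18, 20), (20, 1), (20, 22), (21, 6), (21, 17), (22, 6), (22, 17)}; affine count = 26; |E(F_23)| = 27.

Discriminant check: Δ ∝ 4a³ + 27b² = 4·16³ + 27·7² = 4·4096 + 27·49 ≡ 20 (mod 23). Nonzero ⇒ E is nonsingular.
For each x ∈ F_23, compute rhs = x³ + 16·x + 7 mod 23, then count y ∈ F_23 with y² ≡ rhs.
  x = 0: rhs = 7, matching y values: none (0 points).
  x = 1: rhs = 1, matching y values: 1, 22 (2 points).
  x = 2: rhs = 1, matching y values: 1, 22 (2 points).
  x = 3: rhs = 13, matching y values: 6, 17 (2 points).
  x = 4: rhs = 20, matching y values: none (0 points).
  x = 5: rhs = 5, matching y values: none (0 points).
  x = 6: rhs = 20, matching y values: none (0 points).
  x = 7: rhs = 2, matching y values: 5, 18 (2 points).
  x = 8: rhs = 3, matching y values: 7, 16 (2 points).
  x = 9: rhs = 6, matching y values: 11, 12 (2 points).
  x = 10: rhs = 17, matching y values: none (0 points).
  x = 11: rhs = 19, matching y values: none (0 points).
  x = 12: rhs = 18, matching y values: 8, 15 (2 points).
  x = 13: rhs = 20, matching y values: none (0 points).
  x = 14: rhs = 8, matching y values: 10, 13 (2 points).
  x = 15: rhs = 11, matching y values: none (0 points).
  x = 16: rhs = 12, matching y values: 9, 14 (2 points).
  x = 17: rhs = 17, matching y values: none (0 points).
  x = 18: rhs = 9, matching y values: 3, 20 (2 points).
  x = 19: rhs = 17, matching y values: none (0 points).
  x = 20: rhs = 1, matching y values: 1, 22 (2 points).
  x = 21: rhs = 13, matching y values: 6, 17 (2 points).
  x = 22: rhs = 13, matching y values: 6, 17 (2 points).
Total affine count: 26.
Full point count |E(F_23)| = 26 + 1 = 27.
Hasse bound: |27 − (23+1)| = |3| = 3 ≤ 2√23 ≈ 9.5917 ✓.


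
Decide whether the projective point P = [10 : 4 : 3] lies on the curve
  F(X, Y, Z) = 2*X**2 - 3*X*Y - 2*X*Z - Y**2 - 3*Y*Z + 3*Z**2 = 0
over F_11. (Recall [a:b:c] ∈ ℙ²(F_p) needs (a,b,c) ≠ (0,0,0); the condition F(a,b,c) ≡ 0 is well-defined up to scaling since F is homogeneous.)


F(10,4,3) ≡ 6 (mod 11); P is NOT on the curve.

Evaluate F(10, 4, 3) term-by-term (mod 11).
  2*X**2 ↦ 2·100·1·1 = 200
  -3*X*Y ↦ -3·10·4·1 = -120
  -2*X*Z ↦ -2·10·1·3 = -60
  -Y**2 ↦ -1·1·16·1 = -16
  -3*Y*Z ↦ -3·1·4·3 = -36
  3*Z**2 ↦ 3·1·1·9 = 27
Sum: F(10, 4, 3) = (200) + (-120) + (-60) + (-16) + (-36) + (27) = -5.
Reducing mod 11: -5 ≡ 6 (mod 11).
Since F(a, b, c) ≡ 6 ≠ 0 (mod 11), P does NOT lie on the curve.


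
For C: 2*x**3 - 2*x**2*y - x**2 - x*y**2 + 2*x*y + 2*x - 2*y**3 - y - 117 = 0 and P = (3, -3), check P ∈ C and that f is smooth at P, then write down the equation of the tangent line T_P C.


Tangent line at P: 71*x - 49*y - 360 = 0.

Step 1: f(3, -3) = 0, so P lies on C.
Step 2: partial derivatives
  f_x(x, y) = 6*x**2 - 4*x*y - 2*x - y**2 + 2*y + 2, f_y(x, y) = -2*x**2 - 2*x*y + 2*x - 6*y**2 - 1.
  f_x(P) = 71, f_y(P) = -49 (gradient nonzero, so P is smooth).
Step 3: tangent line at P: 71·(x − 3) + -49·(y − -3) = 0.
Expanding: 71*x - 49*y - 360 = 0.


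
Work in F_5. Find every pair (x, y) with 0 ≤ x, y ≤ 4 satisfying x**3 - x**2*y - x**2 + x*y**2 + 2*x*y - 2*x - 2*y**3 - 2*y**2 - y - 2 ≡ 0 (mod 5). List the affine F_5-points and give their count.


Affine F_5-points: {(2, 1), (2, 2), (3, 0), (3, 1), (3, 2), (4, 3)}; count = 6.

For each of the 25 pairs (x, y) ∈ F_5², evaluate f(x, y) mod 5. Record the zeros.
  x = 0: [0↦3, 1↦3, 2↦2, 3↦3, 4↦4]  zeros at y ∈ ∅
  x = 1: [0↦1, 1↦3, 2↦1, 3↦3, 4↦2]  zeros at y ∈ ∅
  x = 2: [0↦3, 1↦0, 2↦0, 3↦1, 4↦1]  zeros at y ∈ {1, 2}
  x = 3: [0↦0, 1↦0, 2↦0, 3↦3, 4↦2]  zeros at y ∈ {0, 1, 2}
  x = 4: [0↦3, 1↦4, 2↦2, 3↦0, 4↦1]  zeros at y ∈ {3}
Collecting zeros: affine points = {(2, 1), (2, 2), (3, 0), (3, 1), (3, 2), (4, 3)}.
Total count |C(F_5)_aff| = 6.


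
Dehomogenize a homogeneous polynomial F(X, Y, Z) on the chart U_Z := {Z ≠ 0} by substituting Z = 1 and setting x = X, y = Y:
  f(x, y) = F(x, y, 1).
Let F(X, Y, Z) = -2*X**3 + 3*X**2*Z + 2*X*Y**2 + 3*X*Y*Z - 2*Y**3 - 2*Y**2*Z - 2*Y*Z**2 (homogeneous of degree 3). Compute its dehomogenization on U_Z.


f(x, y) = -2*x**3 + 3*x**2 + 2*x*y**2 + 3*x*y - 2*y**3 - 2*y**2 - 2*y

On U_Z we set Z = 1. Each monomial c·X^i·Y^j·Z^k in F becomes c·x^i·y^j·1^k = c·x^i·y^j.
Substituting Z = 1: F(X, Y, 1) = -2*x**3 + 3*x**2 + 2*x*y**2 + 3*x*y - 2*y**3 - 2*y**2 - 2*y.
Note: deg(f) ≤ deg(F) = 3; strict inequality happens when F is divisible by Z (lost terms).


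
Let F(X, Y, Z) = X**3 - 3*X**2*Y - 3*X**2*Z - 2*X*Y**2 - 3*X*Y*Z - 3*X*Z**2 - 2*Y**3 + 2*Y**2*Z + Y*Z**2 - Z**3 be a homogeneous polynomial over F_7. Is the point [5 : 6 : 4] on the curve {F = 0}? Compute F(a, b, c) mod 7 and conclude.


F(5,6,4) ≡ 4 (mod 7); P is NOT on the curve.

Evaluate F(5, 6, 4) term-by-term (mod 7).
  X**3 ↦ 1·125·1·1 = 125
  -3*X**2*Y ↦ -3·25·6·1 = -450
  -3*X**2*Z ↦ -3·25·1·4 = -300
  -2*X*Y**2 ↦ -2·5·36·1 = -360
  -3*X*Y*Z ↦ -3·5·6·4 = -360
  -3*X*Z**2 ↦ -3·5·1·16 = -240
  -2*Y**3 ↦ -2·1·216·1 = -432
  2*Y**2*Z ↦ 2·1·36·4 = 288
  Y*Z**2 ↦ 1·1·6·16 = 96
  -Z**3 ↦ -1·1·1·64 = -64
Sum: F(5, 6, 4) = (125) + (-450) + (-300) + (-360) + (-360) + (-240) + (-432) + (288) + (96) + (-64) = -1697.
Reducing mod 7: -1697 ≡ 4 (mod 7).
Since F(a, b, c) ≡ 4 ≠ 0 (mod 7), P does NOT lie on the curve.


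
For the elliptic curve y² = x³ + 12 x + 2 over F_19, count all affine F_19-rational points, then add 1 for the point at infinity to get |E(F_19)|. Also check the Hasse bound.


Affine points = {(4, 0), (5, 4), (5, 15), (6, 9), (6, 10), (7, 7), (7, 12), (10, 1), (10, 18), (14, 8), (14, 11), (15, 2), (15, 17)}; affine count = 13; |E(F_19)| = 14.

Discriminant check: Δ ∝ 4a³ + 27b² = 4·12³ + 27·2² = 4·1728 + 27·4 ≡ 9 (mod 19). Nonzero ⇒ E is nonsingular.
For each x ∈ F_19, compute rhs = x³ + 12·x + 2 mod 19, then count y ∈ F_19 with y² ≡ rhs.
  x = 0: rhs = 2, matching y values: none (0 points).
  x = 1: rhs = 15, matching y values: none (0 points).
  x = 2: rhs = 15, matching y values: none (0 points).
  x = 3: rhs = 8, matching y values: none (0 points).
  x = 4: rhs = 0, matching y values: 0 (1 points).
  x = 5: rhs = 16, matching y values: 4, 15 (2 points).
  x = 6: rhs = 5, matching y values: 9, 10 (2 points).
  x = 7: rhs = 11, matching y values: 7, 12 (2 points).
  x = 8: rhs = 2, matching y values: none (0 points).
  x = 9: rhs = 3, matching y values: none (0 points).
  x = 10: rhs = 1, matching y values: 1, 18 (2 points).
  x = 11: rhs = 2, matching y values: none (0 points).
  x = 12: rhs = 12, matching y values: none (0 points).
  x = 13: rhs = 18, matching y values: none (0 points).
  x = 14: rhs = 7, matching y values: 8, 11 (2 points).
  x = 15: rhs = 4, matching y values: 2, 17 (2 points).
  x = 16: rhs = 15, matching y values: none (0 points).
  x = 17: rhs = 8, matching y values: none (0 points).
  x = 18: rhs = 8, matching y values: none (0 points).
Total affine count: 13.
Full point count |E(F_19)| = 13 + 1 = 14.
Hasse bound: |14 − (19+1)| = |-6| = 6 ≤ 2√19 ≈ 8.7178 ✓.


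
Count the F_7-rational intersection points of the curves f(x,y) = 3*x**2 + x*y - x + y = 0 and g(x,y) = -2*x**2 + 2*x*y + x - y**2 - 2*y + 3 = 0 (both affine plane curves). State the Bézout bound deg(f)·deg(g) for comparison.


Common zeros: {(5, 0)}; count = 1; Bézout bound = 4.

deg(f) = 2, deg(g) = 2, so Bézout bound = 4.
Scan x ∈ F_7. For each x, list the y ∈ F_7 with f(x, y) ≡ 0 and those with g(x, y) ≡ 0 (mod 7); the common zeros in that column are the intersection.
  x = 0: f ≡ 0 at y ∈ {0}; g ≡ 0 at y ∈ {1, 4}; common: ∅.
  x = 1: f ≡ 0 at y ∈ {6}; g ≡ 0 at y ∈ {3, 4}; common: ∅.
  x = 2: f ≡ 0 at y ∈ {6}; g ≡ 0 at y ∈ ∅; common: ∅.
  x = 3: f ≡ 0 at y ∈ {1}; g ≡ 0 at y ∈ ∅; common: ∅.
  x = 4: f ≡ 0 at y ∈ {1}; g ≡ 0 at y ∈ ∅; common: ∅.
  x = 5: f ≡ 0 at y ∈ {0}; g ≡ 0 at y ∈ {0, 1}; common: {0}.
  x = 6: f ≡ 0 at y ∈ ∅; g ≡ 0 at y ∈ {0, 3}; common: ∅.
Collecting: common zeros = {(5, 0)}, so the count is 1.
Comparison with the Bézout bound: 1 ≤ 4 = deg(f)·deg(g), as expected for curves with no common component (the affine F_7-count falls short of the bound because intersections may lie at infinity, over extension fields, or carry multiplicity).


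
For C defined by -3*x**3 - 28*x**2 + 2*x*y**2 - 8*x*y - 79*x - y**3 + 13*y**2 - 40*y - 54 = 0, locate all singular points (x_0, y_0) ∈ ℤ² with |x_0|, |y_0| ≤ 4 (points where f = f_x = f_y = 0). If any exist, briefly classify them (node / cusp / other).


Singular points: {(-3, 2)}; classification: node.

Compute partial derivatives:
  f_x = -9*x**2 - 56*x + 2*y**2 - 8*y - 79.
  f_y = 4*x*y - 8*x - 3*y**2 + 26*y - 40.
Scan x_0 ∈ {−4, ..., 4}. For each x_0, f_y(x_0, y) is a polynomial in y; find its integer roots y ∈ {−4, ..., 4}, then test f_x and f at those candidates.
  x = -4: f_y(-4, y) = -3*y**2 + 10*y - 8; vanishes at y ∈ {2}. (-4, 2): f_x = -7 ≠ 0.
  x = -3: f_y(-3, y) = -3*y**2 + 14*y - 16; vanishes at y ∈ {2}. (-3, 2): f_x = 0, f = 0 — SINGULAR.
  x = -2: f_y(-2, y) = -3*y**2 + 18*y - 24; vanishes at y ∈ {2, 4}. (-2, 2): f_x = -11 ≠ 0; (-2, 4): f_x = -3 ≠ 0.
  x = -1: f_y(-1, y) = -3*y**2 + 22*y - 32; vanishes at y ∈ {2}. (-1, 2): f_x = -40 ≠ 0.
  x = 0: f_y(0, y) = -3*y**2 + 26*y - 40; vanishes at y ∈ {2}. (0, 2): f_x = -87 ≠ 0.
  x = 1: f_y(1, y) = -3*y**2 + 30*y - 48; vanishes at y ∈ {2}. (1, 2): f_x = -152 ≠ 0.
  x = 2: f_y(2, y) = -3*y**2 + 34*y - 56; vanishes at y ∈ {2}. (2, 2): f_x = -235 ≠ 0.
  x = 3: f_y(3, y) = -3*y**2 + 38*y - 64; vanishes at y ∈ {2}. (3, 2): f_x = -336 ≠ 0.
  x = 4: f_y(4, y) = -3*y**2 + 42*y - 72; vanishes at y ∈ {2}. (4, 2): f_x = -455 ≠ 0.
Only singular point on the grid: (-3, 2).
Classify: substitute x = -3 + u, y = 2 + v and expand: f = -3*u**3 - u**2 + 2*u*v**2 - v**3 + v**2.
No constant or linear terms (consistent with a singular point). Quadratic part: -u**2 + v**2. Cubic part: -3*u**3 + 2*u*v**2 - v**3.
The quadratic part v**2 - u**2 = (v − u)(v + u) splits into two distinct linear factors, so there are two distinct tangent lines y − 2 = ±(x − -3) — this is a node (ordinary double point).
Classification: node.


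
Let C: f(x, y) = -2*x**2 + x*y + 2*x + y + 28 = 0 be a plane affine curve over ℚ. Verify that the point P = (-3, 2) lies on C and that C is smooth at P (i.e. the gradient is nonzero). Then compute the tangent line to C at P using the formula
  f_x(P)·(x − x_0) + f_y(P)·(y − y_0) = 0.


Tangent line at P: 16*x - 2*y + 52 = 0.

Step 1: f(-3, 2) = 0, so P lies on C.
Step 2: partial derivatives
  f_x(x, y) = -4*x + y + 2, f_y(x, y) = x + 1.
  f_x(P) = 16, f_y(P) = -2 (gradient nonzero, so P is smooth).
Step 3: tangent line at P: 16·(x − -3) + -2·(y − 2) = 0.
Expanding: 16*x - 2*y + 52 = 0.


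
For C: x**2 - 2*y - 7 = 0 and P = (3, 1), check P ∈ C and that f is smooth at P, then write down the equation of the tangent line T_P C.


Tangent line at P: 6*x - 2*y - 16 = 0.

Step 1: f(3, 1) = 0, so P lies on C.
Step 2: partial derivatives
  f_x(x, y) = 2*x, f_y(x, y) = -2.
  f_x(P) = 6, f_y(P) = -2 (gradient nonzero, so P is smooth).
Step 3: tangent line at P: 6·(x − 3) + -2·(y − 1) = 0.
Expanding: 6*x - 2*y - 16 = 0.


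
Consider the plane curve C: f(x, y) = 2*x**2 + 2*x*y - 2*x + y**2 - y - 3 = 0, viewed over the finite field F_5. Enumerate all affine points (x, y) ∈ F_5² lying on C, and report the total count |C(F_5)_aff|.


Affine F_5-points: {(2, 1), (3, 1), (3, 4), (4, 4)}; count = 4.

For each of the 25 pairs (x, y) ∈ F_5², evaluate f(x, y) mod 5. Record the zeros.
  x = 0: [0↦2, 1↦2, 2↦4, 3↦3, 4↦4]  zeros at y ∈ ∅
  x = 1: [0↦2, 1↦4, 2↦3, 3↦4, 4↦2]  zeros at y ∈ ∅
  x = 2: [0↦1, 1↦0, 2↦1, 3↦4, 4↦4]  zeros at y ∈ {1}
  x = 3: [0↦4, 1↦0, 2↦3, 3↦3, 4↦0]  zeros at y ∈ {1, 4}
  x = 4: [0↦1, 1↦4, 2↦4, 3↦1, 4↦0]  zeros at y ∈ {4}
Collecting zeros: affine points = {(2, 1), (3, 1), (3, 4), (4, 4)}.
Total count |C(F_5)_aff| = 4.


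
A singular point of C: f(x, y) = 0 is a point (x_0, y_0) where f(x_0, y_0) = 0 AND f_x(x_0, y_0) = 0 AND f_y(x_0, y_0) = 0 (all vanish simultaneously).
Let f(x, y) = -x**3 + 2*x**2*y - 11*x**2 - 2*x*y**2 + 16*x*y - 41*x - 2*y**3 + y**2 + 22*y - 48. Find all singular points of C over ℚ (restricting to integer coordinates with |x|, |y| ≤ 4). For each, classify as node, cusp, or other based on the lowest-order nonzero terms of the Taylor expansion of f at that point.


Singular points: {(-3, 1)}; classification: cusp.

Compute partial derivatives:
  f_x = -3*x**2 + 4*x*y - 22*x - 2*y**2 + 16*y - 41.
  f_y = 2*x**2 - 4*x*y + 16*x - 6*y**2 + 2*y + 22.
Scan x_0 ∈ {−4, ..., 4}. For each x_0, f_y(x_0, y) is a polynomial in y; find its integer roots y ∈ {−4, ..., 4}, then test f_x and f at those candidates.
  x = -4: f_y(-4, y) = -6*y**2 + 18*y - 10; no integer root y with |y| ≤ 4.
  x = -3: f_y(-3, y) = -6*y**2 + 14*y - 8; vanishes at y ∈ {1}. (-3, 1): f_x = 0, f = 0 — SINGULAR.
  x = -2: f_y(-2, y) = -6*y**2 + 10*y - 2; no integer root y with |y| ≤ 4.
  x = -1: f_y(-1, y) = -6*y**2 + 6*y + 8; no integer root y with |y| ≤ 4.
  x = 0: f_y(0, y) = -6*y**2 + 2*y + 22; no integer root y with |y| ≤ 4.
  x = 1: f_y(1, y) = -6*y**2 - 2*y + 40; no integer root y with |y| ≤ 4.
  x = 2: f_y(2, y) = -6*y**2 - 6*y + 62; no integer root y with |y| ≤ 4.
  x = 3: f_y(3, y) = -6*y**2 - 10*y + 88; no integer root y with |y| ≤ 4.
  x = 4: f_y(4, y) = -6*y**2 - 14*y + 118; no integer root y with |y| ≤ 4.
Only singular point on the grid: (-3, 1).
Classify: substitute x = -3 + u, y = 1 + v and expand: f = -u**3 + 2*u**2*v - 2*u*v**2 - 2*v**3 + v**2.
No constant or linear terms (consistent with a singular point). Quadratic part: v**2. Cubic part: -u**3 + 2*u**2*v - 2*u*v**2 - 2*v**3.
The quadratic part v**2 is a perfect square, so there is a single (double) tangent line v = 0, i.e. y = 1. Restricting the cubic part to that line (v = 0) leaves -u**3 ≠ 0, so f is not divisible by v and the branch is v² ≈ u**3 to lowest order — this is a cusp.
Classification: cusp.
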